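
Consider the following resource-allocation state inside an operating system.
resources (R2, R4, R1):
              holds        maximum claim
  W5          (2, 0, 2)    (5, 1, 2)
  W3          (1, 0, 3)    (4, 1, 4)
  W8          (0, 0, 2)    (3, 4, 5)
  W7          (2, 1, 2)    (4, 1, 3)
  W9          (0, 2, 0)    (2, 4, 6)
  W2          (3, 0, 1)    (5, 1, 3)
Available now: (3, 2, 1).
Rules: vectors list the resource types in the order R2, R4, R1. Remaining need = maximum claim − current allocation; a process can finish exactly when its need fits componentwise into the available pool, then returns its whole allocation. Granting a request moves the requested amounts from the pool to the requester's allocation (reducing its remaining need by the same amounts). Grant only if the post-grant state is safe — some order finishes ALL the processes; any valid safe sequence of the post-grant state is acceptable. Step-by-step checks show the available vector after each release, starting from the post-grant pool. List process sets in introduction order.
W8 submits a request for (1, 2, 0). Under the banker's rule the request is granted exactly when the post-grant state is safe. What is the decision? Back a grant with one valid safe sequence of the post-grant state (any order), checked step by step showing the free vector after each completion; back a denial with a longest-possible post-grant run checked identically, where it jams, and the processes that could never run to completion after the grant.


DENY: after the grant no complete ordering would exist.
Key observation: no order helps: past W7, W3, W2, W5, the free pool tops out at (10, 1, 9), below what each blocked process needs in R4.
After a pretend grant, a maximal execution: W7, W3, W2, W5 — then nothing else fits. Check, step by step:
  pool = (2, 0, 1)
  W7: need (2, 0, 1) fits (2, 0, 1); releases (2, 1, 2), pool now (4, 1, 3)
  W3: need (3, 1, 1) fits (4, 1, 3); releases (1, 0, 3), pool now (5, 1, 6)
  W2: need (2, 1, 2) fits (5, 1, 6); releases (3, 0, 1), pool now (8, 1, 7)
  W5: need (3, 1, 0) fits (8, 1, 7); releases (2, 0, 2), pool now (10, 1, 9)
  blocked: W8 wants (2, 2, 3), pool (10, 1, 9) — not enough R4
  blocked: W9 wants (2, 2, 6), pool (10, 1, 9) — not enough R4
Post-grant, the permanently blocked set is W8 and W9.


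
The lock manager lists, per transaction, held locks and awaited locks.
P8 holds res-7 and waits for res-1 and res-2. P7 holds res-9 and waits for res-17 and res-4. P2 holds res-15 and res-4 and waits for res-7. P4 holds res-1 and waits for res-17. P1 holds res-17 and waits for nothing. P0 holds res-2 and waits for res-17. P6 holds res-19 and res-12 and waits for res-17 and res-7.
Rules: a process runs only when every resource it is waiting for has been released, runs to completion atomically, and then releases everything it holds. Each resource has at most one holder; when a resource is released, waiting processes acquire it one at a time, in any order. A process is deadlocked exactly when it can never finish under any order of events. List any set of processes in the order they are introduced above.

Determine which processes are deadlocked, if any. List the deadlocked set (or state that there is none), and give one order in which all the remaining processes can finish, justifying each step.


The deadlocked set is empty.
Key observation: although several processes wait, no cycle exists — each chain bottoms out at a free runner.
A valid finishing order for the others: P1, P4, P0, P8, P2, P6, P7.
Walking it through:
  P1 waits on nothing -> runs at once and releases res-17
  P4 waits on res-17 — all released -> runs and releases res-1
  P0 waits on res-17 — all released -> runs and releases res-2
  P8 waits on res-1 and res-2 — all released -> runs and releases res-7
  P2 waits on res-7 — all released -> runs and releases res-15 and res-4
  P6 waits on res-17 and res-7 — all released -> runs and releases res-19 and res-12
  P7 waits on res-17 and res-4 — all released -> runs and releases res-9


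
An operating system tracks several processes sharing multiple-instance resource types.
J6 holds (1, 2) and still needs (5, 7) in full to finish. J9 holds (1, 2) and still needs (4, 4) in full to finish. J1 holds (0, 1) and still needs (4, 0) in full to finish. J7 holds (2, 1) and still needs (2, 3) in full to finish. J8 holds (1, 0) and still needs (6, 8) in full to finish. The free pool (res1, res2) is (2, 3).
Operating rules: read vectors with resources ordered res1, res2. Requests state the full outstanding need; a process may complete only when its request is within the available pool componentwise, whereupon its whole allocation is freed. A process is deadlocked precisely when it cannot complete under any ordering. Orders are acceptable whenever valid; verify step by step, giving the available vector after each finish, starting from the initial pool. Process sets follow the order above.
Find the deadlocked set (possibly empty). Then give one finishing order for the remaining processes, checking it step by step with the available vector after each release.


No process is deadlocked.
Key observation: beginning at J7, releases accumulate fast enough that every process eventually fits.
One completion order for the rest: J7, J1, J9, J6, J8. Check, step by step:
  pool = (2, 3)
  run J7 (needs (2, 3), free (2, 3)); after release of (2, 1) the pool is (4, 4)
  run J1 (needs (4, 0), free (4, 4)); after release of (0, 1) the pool is (4, 5)
  run J9 (needs (4, 4), free (4, 5)); after release of (1, 2) the pool is (5, 7)
  run J6 (needs (5, 7), free (5, 7)); after release of (1, 2) the pool is (6, 9)
  run J8 (needs (6, 8), free (6, 9)); after release of (1, 0) the pool is (7, 9)


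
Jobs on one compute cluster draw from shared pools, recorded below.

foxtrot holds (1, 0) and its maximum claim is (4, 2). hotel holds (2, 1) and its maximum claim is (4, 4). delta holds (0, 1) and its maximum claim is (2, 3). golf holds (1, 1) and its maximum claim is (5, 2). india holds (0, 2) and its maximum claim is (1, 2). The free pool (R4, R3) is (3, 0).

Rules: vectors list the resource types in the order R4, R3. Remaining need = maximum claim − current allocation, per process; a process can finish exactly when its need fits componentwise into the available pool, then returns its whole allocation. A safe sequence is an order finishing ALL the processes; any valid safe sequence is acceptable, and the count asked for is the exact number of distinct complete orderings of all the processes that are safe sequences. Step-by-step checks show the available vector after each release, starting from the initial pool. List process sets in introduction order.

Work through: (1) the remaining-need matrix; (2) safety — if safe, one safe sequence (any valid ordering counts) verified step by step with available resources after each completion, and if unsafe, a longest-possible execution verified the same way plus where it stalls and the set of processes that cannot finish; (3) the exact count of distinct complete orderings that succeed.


(1) Need matrix, components ordered R4, R3:
  foxtrot: (3, 2)
  hotel: (2, 3)
  delta: (2, 2)
  golf: (4, 1)
  india: (1, 0)
(2) The state is SAFE; one workable sequence: india, foxtrot, golf, hotel, delta.
Key observation: foxtrot marks the first exact bind of the order: its need (3, 2) fits the free (3, 2) with zero slack on a requested resource.
Step-by-step check:
  pool = (3, 0)
  india: need (1, 0) fits (3, 0); releases (0, 2), pool now (3, 2)
  foxtrot: need (3, 2) fits (3, 2); releases (1, 0), pool now (4, 2)
  golf: need (4, 1) fits (4, 2); releases (1, 1), pool now (5, 3)
  hotel: need (2, 3) fits (5, 3); releases (2, 1), pool now (7, 4)
  delta: need (2, 2) fits (7, 4); releases (0, 1), pool now (7, 5)
(3) The exact count: 8 of the possible complete orderings are safe sequences.


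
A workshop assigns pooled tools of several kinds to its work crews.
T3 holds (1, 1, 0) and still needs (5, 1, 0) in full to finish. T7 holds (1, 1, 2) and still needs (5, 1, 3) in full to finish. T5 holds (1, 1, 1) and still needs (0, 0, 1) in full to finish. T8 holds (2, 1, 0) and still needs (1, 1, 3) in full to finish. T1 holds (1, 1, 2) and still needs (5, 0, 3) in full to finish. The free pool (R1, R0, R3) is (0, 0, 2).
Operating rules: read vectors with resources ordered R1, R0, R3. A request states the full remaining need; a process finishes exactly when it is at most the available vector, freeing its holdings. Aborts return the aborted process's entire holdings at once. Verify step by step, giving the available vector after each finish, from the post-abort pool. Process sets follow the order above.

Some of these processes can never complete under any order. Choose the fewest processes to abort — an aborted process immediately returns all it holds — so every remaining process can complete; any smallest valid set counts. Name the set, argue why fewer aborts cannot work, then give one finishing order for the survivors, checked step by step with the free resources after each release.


Abort T3 and T7.
Key observation: the deadlocked T1 becomes finishable only because T3 and T7 released (2, 2, 2); it completes at step 3 below.
Minimality, checking each single-abort alternative: T3 alone leaves T7 blocked (short on R1); T7 alone leaves T3 blocked (short on R1); T5 alone leaves T3 blocked (short on R1); T8 alone leaves T3 blocked (short on R1); T1 alone leaves T3 blocked (short on R1).
Survivors finish in the order: T8, T5, T1. Check, step by step (pool after the aborts first):
  pool = (2, 2, 4)
  run T8 (needs (1, 1, 3), free (2, 2, 4)); after release of (2, 1, 0) the pool is (4, 3, 4)
  run T5 (needs (0, 0, 1), free (4, 3, 4)); after release of (1, 1, 1) the pool is (5, 4, 5)
  run T1 (needs (5, 0, 3), free (5, 4, 5)); after release of (1, 1, 2) the pool is (6, 5, 7)


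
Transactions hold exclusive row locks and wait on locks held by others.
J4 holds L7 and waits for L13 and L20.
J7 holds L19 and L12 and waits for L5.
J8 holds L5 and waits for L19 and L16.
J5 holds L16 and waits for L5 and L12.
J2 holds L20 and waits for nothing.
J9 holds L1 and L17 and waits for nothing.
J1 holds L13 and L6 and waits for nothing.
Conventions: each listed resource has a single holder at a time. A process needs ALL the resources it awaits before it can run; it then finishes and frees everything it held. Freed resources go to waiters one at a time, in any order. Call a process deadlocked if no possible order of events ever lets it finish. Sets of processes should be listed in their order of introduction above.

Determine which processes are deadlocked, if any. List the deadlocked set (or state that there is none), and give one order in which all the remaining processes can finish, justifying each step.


Deadlocked set: J7, J8 and J5.
Key observation: J7 -> J8 -> J7 is a circular wait — nothing in it can go first; J5 is caught in further circular waits.
The rest can finish in the order J2, J1, J4, J9.
Walking it through:
  J2 waits on nothing -> runs at once and releases L20
  J1 waits on nothing -> runs at once and releases L13 and L6
  run J4 (all its waits — L13 and L20 — are resolved); releases L7
  J9 waits on nothing -> runs at once and releases L1 and L17


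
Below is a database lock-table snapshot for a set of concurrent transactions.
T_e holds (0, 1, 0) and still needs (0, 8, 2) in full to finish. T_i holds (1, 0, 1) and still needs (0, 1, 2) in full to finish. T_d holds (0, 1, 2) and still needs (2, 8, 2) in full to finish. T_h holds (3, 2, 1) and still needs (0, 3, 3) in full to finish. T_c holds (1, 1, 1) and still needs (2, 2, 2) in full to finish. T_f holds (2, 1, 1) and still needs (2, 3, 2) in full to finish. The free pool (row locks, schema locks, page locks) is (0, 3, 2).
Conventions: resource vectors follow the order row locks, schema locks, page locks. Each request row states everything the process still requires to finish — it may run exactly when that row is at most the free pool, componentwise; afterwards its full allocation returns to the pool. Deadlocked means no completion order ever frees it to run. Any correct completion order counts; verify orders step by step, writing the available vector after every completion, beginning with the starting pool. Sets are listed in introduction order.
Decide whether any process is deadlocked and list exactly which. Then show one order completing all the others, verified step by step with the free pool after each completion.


Deadlocked set: T_e and T_d.
Key observation: the wall is schema locks: completing T_i, T_h, T_f, T_c brings the pool only to (7, 7, 6), and all the rest need more.
The rest can finish in the order T_i, T_h, T_f, T_c. Verifying each step:
  pool = (0, 3, 2)
  run T_i (needs (0, 1, 2), free (0, 3, 2)); after release of (1, 0, 1) the pool is (1, 3, 3)
  run T_h (needs (0, 3, 3), free (1, 3, 3)); after release of (3, 2, 1) the pool is (4, 5, 4)
  run T_f (needs (2, 3, 2), free (4, 5, 4)); after release of (2, 1, 1) the pool is (6, 6, 5)
  run T_c (needs (2, 2, 2), free (6, 6, 5)); after release of (1, 1, 1) the pool is (7, 7, 6)
The stuck group stays short no matter what:
  T_e cannot run: need (0, 8, 2) vs free (7, 7, 6) (insufficient schema locks)
  T_d cannot run: need (2, 8, 2) vs free (7, 7, 6) (insufficient schema locks)


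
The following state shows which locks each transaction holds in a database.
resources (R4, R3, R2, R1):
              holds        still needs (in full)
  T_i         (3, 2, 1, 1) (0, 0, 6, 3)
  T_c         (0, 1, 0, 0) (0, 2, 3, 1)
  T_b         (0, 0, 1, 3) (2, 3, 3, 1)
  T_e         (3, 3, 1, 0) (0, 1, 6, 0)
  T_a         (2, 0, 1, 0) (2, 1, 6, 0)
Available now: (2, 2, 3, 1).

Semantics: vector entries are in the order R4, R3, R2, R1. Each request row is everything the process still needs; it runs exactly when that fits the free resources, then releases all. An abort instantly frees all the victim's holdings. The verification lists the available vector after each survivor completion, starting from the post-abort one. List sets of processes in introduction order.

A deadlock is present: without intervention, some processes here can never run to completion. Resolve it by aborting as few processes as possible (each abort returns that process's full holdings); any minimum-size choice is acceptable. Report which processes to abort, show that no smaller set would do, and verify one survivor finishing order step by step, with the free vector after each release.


Abort T_i and T_a.
Key observation: no ordering could ever have run T_e before the abort of T_i and T_a; with (5, 2, 2, 1) back in the pool it fits at step 3.
Why nothing smaller works — every single abort fails: T_i alone leaves T_e blocked (short on R2); T_c alone leaves T_i blocked (short on R2); T_b alone leaves T_i blocked (short on R2); T_e alone leaves T_i blocked (short on R2); T_a alone leaves T_i blocked (short on R2).
The survivors complete as T_b, T_c, T_e. Verifying each step (starting from the post-abort pool):
  pool = (7, 4, 5, 2)
  T_b needs (2, 3, 3, 1) <= (7, 4, 5, 2) -> finishes; pool += (0, 0, 1, 3) = (7, 4, 6, 5)
  T_c needs (0, 2, 3, 1) <= (7, 4, 6, 5) -> finishes; pool += (0, 1, 0, 0) = (7, 5, 6, 5)
  T_e needs (0, 1, 6, 0) <= (7, 5, 6, 5) -> finishes; pool += (3, 3, 1, 0) = (10, 8, 7, 5)


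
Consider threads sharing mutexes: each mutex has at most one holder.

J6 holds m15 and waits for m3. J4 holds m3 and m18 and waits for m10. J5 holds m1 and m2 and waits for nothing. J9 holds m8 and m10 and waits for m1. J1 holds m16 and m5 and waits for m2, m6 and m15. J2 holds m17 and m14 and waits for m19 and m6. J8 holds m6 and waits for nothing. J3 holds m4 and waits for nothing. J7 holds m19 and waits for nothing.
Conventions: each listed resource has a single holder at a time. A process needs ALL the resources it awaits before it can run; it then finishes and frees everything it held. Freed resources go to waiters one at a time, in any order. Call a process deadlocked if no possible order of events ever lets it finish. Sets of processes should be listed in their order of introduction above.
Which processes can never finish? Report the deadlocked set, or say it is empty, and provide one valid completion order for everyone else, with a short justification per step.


No process is deadlocked.
Key observation: the wait relation is loop-free; peeling off processes with no waits unwinds the whole state.
A valid finishing order for the others: J5, J8, J9, J4, J3, J7, J6, J2, J1.
Check, step by step:
  run J5 (it waits on nothing); releases m1 and m2
  run J8 (it waits on nothing); releases m6
  J9 waits on m1 — all released -> runs and releases m8 and m10
  J4 waits on m10 — all released -> runs and releases m3 and m18
  run J3 (it waits on nothing); releases m4
  run J7 (it waits on nothing); releases m19
  J6 waits on m3 — all released -> runs and releases m15
  J2 waits on m19 and m6 — all released -> runs and releases m17 and m14
  J1 waits on m2, m6 and m15 — all released -> runs and releases m16 and m5


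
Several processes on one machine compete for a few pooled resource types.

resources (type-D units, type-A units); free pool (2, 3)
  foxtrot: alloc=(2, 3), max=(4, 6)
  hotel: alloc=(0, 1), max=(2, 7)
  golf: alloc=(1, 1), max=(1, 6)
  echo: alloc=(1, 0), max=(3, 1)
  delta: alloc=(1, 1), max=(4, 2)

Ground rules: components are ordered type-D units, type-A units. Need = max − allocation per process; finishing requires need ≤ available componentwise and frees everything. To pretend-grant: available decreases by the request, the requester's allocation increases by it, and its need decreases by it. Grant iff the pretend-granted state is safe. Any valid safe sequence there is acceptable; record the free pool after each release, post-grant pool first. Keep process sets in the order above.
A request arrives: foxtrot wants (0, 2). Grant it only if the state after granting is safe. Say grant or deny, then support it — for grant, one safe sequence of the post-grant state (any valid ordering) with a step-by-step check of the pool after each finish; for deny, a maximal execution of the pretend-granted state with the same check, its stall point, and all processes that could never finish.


GRANT. The post-grant state is safe; one safe sequence: echo, foxtrot, golf, delta, hotel.
Key observation: with (2, 1) left after the transfer, echo can run at once — the state stays safe.
Step-by-step check of the post-grant state:
  pool = (2, 1)
  run echo (needs (2, 1), free (2, 1)); after release of (1, 0) the pool is (3, 1)
  run foxtrot (needs (2, 1), free (3, 1)); after release of (2, 5) the pool is (5, 6)
  run golf (needs (0, 5), free (5, 6)); after release of (1, 1) the pool is (6, 7)
  run delta (needs (3, 1), free (6, 7)); after release of (1, 1) the pool is (7, 8)
  run hotel (needs (2, 6), free (7, 8)); after release of (0, 1) the pool is (7, 9)


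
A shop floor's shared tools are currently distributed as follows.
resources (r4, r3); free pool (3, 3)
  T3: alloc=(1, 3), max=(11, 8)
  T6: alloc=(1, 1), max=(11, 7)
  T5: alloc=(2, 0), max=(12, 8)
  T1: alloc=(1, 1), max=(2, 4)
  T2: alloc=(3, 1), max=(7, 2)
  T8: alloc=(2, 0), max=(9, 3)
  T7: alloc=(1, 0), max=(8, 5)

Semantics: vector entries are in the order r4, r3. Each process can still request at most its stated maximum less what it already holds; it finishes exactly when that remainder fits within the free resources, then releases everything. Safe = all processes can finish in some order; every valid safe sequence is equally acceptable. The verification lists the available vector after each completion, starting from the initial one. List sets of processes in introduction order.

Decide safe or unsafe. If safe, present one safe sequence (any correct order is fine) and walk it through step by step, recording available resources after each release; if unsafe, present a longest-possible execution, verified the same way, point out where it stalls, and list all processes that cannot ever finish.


SAFE — a valid safe sequence is T1, T2, T7, T8, T3, T6, T5.
Key observation: the first exact fit in this order is T1 — it needs (1, 3) with (3, 3) free, meeting a requested resource to the last unit.
Check, step by step:
  pool = (3, 3)
  T1 needs (1, 3) <= (3, 3) -> finishes; pool += (1, 1) = (4, 4)
  T2 needs (4, 1) <= (4, 4) -> finishes; pool += (3, 1) = (7, 5)
  T7 needs (7, 5) <= (7, 5) -> finishes; pool += (1, 0) = (8, 5)
  T8 needs (7, 3) <= (8, 5) -> finishes; pool += (2, 0) = (10, 5)
  T3 needs (10, 5) <= (10, 5) -> finishes; pool += (1, 3) = (11, 8)
  T6 needs (10, 6) <= (11, 8) -> finishes; pool += (1, 1) = (12, 9)
  T5 needs (10, 8) <= (12, 9) -> finishes; pool += (2, 0) = (14, 9)


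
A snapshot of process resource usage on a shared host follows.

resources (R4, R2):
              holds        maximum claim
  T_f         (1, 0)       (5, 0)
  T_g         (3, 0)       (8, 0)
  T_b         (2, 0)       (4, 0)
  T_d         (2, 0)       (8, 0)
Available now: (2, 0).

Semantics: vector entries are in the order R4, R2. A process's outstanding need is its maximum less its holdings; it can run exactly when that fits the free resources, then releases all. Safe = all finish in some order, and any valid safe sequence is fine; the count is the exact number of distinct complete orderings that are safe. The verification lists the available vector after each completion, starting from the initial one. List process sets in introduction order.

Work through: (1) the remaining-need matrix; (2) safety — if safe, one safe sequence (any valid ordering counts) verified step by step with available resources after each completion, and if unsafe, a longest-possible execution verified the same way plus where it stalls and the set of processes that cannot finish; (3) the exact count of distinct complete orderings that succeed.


(1) Remaining need (order R4, R2):
  T_f: (4, 0)
  T_g: (5, 0)
  T_b: (2, 0)
  T_d: (6, 0)
(2) SAFE, for example via the order T_b, T_f, T_g, T_d.
Key observation: the first exact fit in this order is T_b — it needs (2, 0) with (2, 0) free, meeting a requested resource to the last unit.
Walking it through:
  pool = (2, 0)
  run T_b (needs (2, 0), free (2, 0)); after release of (2, 0) the pool is (4, 0)
  run T_f (needs (4, 0), free (4, 0)); after release of (1, 0) the pool is (5, 0)
  run T_g (needs (5, 0), free (5, 0)); after release of (3, 0) the pool is (8, 0)
  run T_d (needs (6, 0), free (8, 0)); after release of (2, 0) the pool is (10, 0)
(3) The exact count: 1 of the possible complete orderings is a safe sequence.


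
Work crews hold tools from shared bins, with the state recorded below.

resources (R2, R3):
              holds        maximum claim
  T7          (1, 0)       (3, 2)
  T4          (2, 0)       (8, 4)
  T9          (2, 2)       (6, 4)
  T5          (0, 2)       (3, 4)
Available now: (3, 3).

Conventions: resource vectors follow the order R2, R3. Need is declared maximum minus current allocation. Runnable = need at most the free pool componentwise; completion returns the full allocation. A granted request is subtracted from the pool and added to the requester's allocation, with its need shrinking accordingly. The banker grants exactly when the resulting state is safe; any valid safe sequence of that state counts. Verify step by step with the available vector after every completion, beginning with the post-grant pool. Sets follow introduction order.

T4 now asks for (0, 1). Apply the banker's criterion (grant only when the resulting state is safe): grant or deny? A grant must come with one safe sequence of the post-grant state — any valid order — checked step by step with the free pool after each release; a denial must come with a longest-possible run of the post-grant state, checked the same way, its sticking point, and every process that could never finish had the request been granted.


GRANT — the state after the grant stays safe, e.g. via T7, T5, T9, T4.
Key observation: the transfer keeps a workable pool ((3, 2)); T7 starts the safe sequence.
Step-by-step check of the post-grant state:
  pool = (3, 2)
  T7 needs (2, 2) <= (3, 2) -> finishes; pool += (1, 0) = (4, 2)
  T5 needs (3, 2) <= (4, 2) -> finishes; pool += (0, 2) = (4, 4)
  T9 needs (4, 2) <= (4, 4) -> finishes; pool += (2, 2) = (6, 6)
  T4 needs (6, 3) <= (6, 6) -> finishes; pool += (2, 1) = (8, 7)


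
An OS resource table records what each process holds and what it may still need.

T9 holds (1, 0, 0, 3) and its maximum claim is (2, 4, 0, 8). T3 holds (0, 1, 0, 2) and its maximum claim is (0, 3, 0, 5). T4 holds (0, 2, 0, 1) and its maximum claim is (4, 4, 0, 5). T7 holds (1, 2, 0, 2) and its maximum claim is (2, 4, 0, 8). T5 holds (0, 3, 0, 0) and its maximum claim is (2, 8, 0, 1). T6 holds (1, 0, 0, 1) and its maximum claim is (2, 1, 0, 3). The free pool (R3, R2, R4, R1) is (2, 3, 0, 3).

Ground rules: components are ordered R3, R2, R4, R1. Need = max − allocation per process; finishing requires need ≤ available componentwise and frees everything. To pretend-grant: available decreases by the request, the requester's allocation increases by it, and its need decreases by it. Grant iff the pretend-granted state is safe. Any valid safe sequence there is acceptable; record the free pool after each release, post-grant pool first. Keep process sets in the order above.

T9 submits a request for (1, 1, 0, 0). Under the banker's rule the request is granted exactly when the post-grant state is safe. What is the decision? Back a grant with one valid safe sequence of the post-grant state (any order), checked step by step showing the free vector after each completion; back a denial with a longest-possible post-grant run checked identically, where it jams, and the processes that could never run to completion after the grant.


GRANT. The post-grant state is safe; one safe sequence: T3, T9, T6, T7, T5, T4.
Key observation: after the grant the pool drops to (1, 2, 0, 3), which still lets T3 finish first and unwind the rest.
Check on the post-grant state, step by step:
  pool = (1, 2, 0, 3)
  T3 needs (0, 2, 0, 3) <= (1, 2, 0, 3) -> finishes; pool += (0, 1, 0, 2) = (1, 3, 0, 5)
  T9 needs (0, 3, 0, 5) <= (1, 3, 0, 5) -> finishes; pool += (2, 1, 0, 3) = (3, 4, 0, 8)
  T6 needs (1, 1, 0, 2) <= (3, 4, 0, 8) -> finishes; pool += (1, 0, 0, 1) = (4, 4, 0, 9)
  T7 needs (1, 2, 0, 6) <= (4, 4, 0, 9) -> finishes; pool += (1, 2, 0, 2) = (5, 6, 0, 11)
  T5 needs (2, 5, 0, 1) <= (5, 6, 0, 11) -> finishes; pool += (0, 3, 0, 0) = (5, 9, 0, 11)
  T4 needs (4, 2, 0, 4) <= (5, 9, 0, 11) -> finishes; pool += (0, 2, 0, 1) = (5, 11, 0, 12)


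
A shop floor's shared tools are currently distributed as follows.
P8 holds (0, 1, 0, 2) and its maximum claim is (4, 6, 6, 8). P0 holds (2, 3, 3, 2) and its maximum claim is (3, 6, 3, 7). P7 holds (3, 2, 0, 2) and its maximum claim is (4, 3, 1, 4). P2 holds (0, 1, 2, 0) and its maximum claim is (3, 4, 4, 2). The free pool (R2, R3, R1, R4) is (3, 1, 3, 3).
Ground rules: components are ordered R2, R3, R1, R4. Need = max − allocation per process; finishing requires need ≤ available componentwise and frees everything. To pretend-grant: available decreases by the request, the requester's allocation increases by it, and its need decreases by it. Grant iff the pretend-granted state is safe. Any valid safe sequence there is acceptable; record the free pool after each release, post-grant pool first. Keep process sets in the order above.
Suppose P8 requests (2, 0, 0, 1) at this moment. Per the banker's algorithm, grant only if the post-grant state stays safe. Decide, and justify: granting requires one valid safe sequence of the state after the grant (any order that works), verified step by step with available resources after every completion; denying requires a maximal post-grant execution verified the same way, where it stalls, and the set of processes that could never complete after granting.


DENY. Granting would leave the state unsafe.
Key observation: R4 is the bottleneck — with P7, P2 done the pool holds (4, 4, 5, 4), short of every remaining need.
Pretend the grant happened; the run P7, P2 goes as far as possible. Step-by-step check:
  pool = (1, 1, 3, 2)
  P7 needs (1, 1, 1, 2) <= (1, 1, 3, 2) -> finishes; pool += (3, 2, 0, 2) = (4, 3, 3, 4)
  P2 needs (3, 3, 2, 2) <= (4, 3, 3, 4) -> finishes; pool += (0, 1, 2, 0) = (4, 4, 5, 4)
  P8 still needs (2, 5, 6, 5) but only (4, 4, 5, 4) is free — short on R3, R1 and R4
  P0 still needs (1, 3, 0, 5) but only (4, 4, 5, 4) is free — short on R4
Had the request been granted, P8 and P0 could never finish.


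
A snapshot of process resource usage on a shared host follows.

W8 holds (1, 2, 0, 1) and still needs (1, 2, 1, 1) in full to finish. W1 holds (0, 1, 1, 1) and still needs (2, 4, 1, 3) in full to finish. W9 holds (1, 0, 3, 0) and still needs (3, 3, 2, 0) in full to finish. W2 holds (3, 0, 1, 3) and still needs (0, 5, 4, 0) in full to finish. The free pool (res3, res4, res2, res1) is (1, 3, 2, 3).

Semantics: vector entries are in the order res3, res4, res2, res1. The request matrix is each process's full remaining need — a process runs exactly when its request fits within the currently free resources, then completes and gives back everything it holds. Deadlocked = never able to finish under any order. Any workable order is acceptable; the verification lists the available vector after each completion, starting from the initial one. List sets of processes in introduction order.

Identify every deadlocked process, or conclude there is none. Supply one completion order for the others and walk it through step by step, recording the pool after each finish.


The deadlocked set is W9 and W2.
Key observation: after W8, W1 the pool peaks at (2, 6, 3, 5), and each blocked process is short somewhere: W9 on res3; W2 on res2.
A valid finishing order for the others: W8, W1. Walking it through:
  pool = (1, 3, 2, 3)
  W8: need (1, 2, 1, 1) fits (1, 3, 2, 3); releases (1, 2, 0, 1), pool now (2, 5, 2, 4)
  W1: need (2, 4, 1, 3) fits (2, 5, 2, 4); releases (0, 1, 1, 1), pool now (2, 6, 3, 5)
The blocked processes can never fit:
  W9 still needs (3, 3, 2, 0) but only (2, 6, 3, 5) is free — short on res3
  W2 still needs (0, 5, 4, 0) but only (2, 6, 3, 5) is free — short on res2


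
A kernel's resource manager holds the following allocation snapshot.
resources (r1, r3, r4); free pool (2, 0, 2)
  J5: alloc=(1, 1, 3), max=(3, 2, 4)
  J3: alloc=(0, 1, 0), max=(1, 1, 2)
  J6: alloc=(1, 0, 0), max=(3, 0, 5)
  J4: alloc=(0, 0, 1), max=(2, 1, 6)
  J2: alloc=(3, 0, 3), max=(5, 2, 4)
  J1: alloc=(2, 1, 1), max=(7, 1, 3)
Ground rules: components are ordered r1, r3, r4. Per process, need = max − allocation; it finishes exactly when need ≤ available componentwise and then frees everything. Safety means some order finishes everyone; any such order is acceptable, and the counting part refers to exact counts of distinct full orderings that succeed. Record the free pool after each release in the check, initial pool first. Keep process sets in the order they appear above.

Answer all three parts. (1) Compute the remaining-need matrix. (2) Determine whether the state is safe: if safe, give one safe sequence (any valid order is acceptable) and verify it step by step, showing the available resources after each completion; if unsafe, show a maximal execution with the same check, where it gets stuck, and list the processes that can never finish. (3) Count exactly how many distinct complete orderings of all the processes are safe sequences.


(1) Outstanding need per process (order r1, r3, r4):
  J5: (2, 1, 1)
  J3: (1, 0, 2)
  J6: (2, 0, 5)
  J4: (2, 1, 5)
  J2: (2, 2, 1)
  J1: (5, 0, 2)
(2) The state is SAFE; one workable sequence: J3, J5, J2, J1, J6, J4.
Key observation: at J3 the run first touches a limit — (1, 0, 2) against (2, 0, 2), exact on a resource it actually requests.
Check, step by step:
  pool = (2, 0, 2)
  J3: need (1, 0, 2) fits (2, 0, 2); releases (0, 1, 0), pool now (2, 1, 2)
  J5: need (2, 1, 1) fits (2, 1, 2); releases (1, 1, 3), pool now (3, 2, 5)
  J2: need (2, 2, 1) fits (3, 2, 5); releases (3, 0, 3), pool now (6, 2, 8)
  J1: need (5, 0, 2) fits (6, 2, 8); releases (2, 1, 1), pool now (8, 3, 9)
  J6: need (2, 0, 5) fits (8, 3, 9); releases (1, 0, 0), pool now (9, 3, 9)
  J4: need (2, 1, 5) fits (9, 3, 9); releases (0, 0, 1), pool now (9, 3, 10)
(3) Precisely 12 of the possible complete orderings are safe sequences.


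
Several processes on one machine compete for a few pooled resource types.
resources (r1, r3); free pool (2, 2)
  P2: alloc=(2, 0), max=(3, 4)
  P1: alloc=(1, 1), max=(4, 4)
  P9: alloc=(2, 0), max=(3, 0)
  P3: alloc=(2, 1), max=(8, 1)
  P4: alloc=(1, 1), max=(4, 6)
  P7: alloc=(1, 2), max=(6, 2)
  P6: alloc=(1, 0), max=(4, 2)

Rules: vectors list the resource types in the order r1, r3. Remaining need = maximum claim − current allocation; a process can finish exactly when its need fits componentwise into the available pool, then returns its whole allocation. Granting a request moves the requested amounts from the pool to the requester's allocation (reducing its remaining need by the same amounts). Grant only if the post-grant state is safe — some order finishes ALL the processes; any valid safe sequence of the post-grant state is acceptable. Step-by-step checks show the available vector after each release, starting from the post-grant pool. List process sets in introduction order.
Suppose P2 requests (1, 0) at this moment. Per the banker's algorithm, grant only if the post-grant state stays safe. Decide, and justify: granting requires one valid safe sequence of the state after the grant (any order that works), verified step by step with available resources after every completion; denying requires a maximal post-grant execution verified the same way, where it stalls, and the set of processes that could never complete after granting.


DENY — the pretend-granted state is unsafe.
Key observation: after P9, P6 the pool peaks at (4, 2), and each blocked process is short somewhere: P2 on r3; P1 on r3; P3 on r1; P4 on r3; P7 on r1.
On the post-grant state, P9, P6 is a maximal run — nothing extends it. Check, step by step:
  pool = (1, 2)
  P9 needs (1, 0) <= (1, 2) -> finishes; pool += (2, 0) = (3, 2)
  P6 needs (3, 2) <= (3, 2) -> finishes; pool += (1, 0) = (4, 2)
  P2 cannot run: need (0, 4) vs free (4, 2) (insufficient r3)
  P1 cannot run: need (3, 3) vs free (4, 2) (insufficient r3)
  P3 cannot run: need (6, 0) vs free (4, 2) (insufficient r1)
  P4 cannot run: need (3, 5) vs free (4, 2) (insufficient r3)
  P7 cannot run: need (5, 0) vs free (4, 2) (insufficient r1)
Post-grant, the permanently blocked set is P2, P1, P3, P4 and P7.


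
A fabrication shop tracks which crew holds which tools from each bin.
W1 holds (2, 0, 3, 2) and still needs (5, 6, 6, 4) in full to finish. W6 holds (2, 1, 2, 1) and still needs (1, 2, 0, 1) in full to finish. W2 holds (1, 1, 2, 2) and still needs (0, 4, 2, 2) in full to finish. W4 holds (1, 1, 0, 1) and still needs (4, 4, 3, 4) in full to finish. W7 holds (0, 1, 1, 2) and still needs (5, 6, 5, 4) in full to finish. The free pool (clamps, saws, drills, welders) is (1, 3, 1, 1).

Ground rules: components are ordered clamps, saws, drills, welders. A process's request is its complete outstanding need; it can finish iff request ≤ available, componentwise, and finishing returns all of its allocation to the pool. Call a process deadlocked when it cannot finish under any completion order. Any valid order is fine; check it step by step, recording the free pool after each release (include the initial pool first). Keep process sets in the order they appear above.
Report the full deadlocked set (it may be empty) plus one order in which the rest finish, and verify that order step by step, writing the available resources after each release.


The deadlocked set is empty.
Key observation: starting with W6, each completion frees enough for the next — no one is permanently blocked.
The rest can finish in the order W6, W2, W4, W7, W1. Step-by-step check:
  pool = (1, 3, 1, 1)
  W6: need (1, 2, 0, 1) fits (1, 3, 1, 1); releases (2, 1, 2, 1), pool now (3, 4, 3, 2)
  W2: need (0, 4, 2, 2) fits (3, 4, 3, 2); releases (1, 1, 2, 2), pool now (4, 5, 5, 4)
  W4: need (4, 4, 3, 4) fits (4, 5, 5, 4); releases (1, 1, 0, 1), pool now (5, 6, 5, 5)
  W7: need (5, 6, 5, 4) fits (5, 6, 5, 5); releases (0, 1, 1, 2), pool now (5, 7, 6, 7)
  W1: need (5, 6, 6, 4) fits (5, 7, 6, 7); releases (2, 0, 3, 2), pool now (7, 7, 9, 9)


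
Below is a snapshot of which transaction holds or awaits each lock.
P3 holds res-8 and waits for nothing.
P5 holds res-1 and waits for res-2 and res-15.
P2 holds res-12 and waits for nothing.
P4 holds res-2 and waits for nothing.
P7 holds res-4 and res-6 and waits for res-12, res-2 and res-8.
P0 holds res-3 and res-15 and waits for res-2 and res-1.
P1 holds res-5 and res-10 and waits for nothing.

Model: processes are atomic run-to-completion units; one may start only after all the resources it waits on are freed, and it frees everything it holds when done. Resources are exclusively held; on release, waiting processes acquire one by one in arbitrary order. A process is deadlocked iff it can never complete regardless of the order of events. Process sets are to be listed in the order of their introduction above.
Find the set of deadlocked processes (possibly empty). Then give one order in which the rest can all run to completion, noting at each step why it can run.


The deadlocked set is P5 and P0.
Key observation: along P5 -> P0 -> P5, each member waits on what the next one holds — a deadlock; no other process is dragged down with it.
The rest can finish in the order P3, P1, P4, P2, P7.
Walking it through:
  P3: no waits; runs immediately, freeing res-8
  P1: no waits; runs immediately, freeing res-5 and res-10
  P4: no waits; runs immediately, freeing res-2
  P2: no waits; runs immediately, freeing res-12
  run P7 (all its waits — res-12, res-2 and res-8 — are resolved); releases res-4 and res-6


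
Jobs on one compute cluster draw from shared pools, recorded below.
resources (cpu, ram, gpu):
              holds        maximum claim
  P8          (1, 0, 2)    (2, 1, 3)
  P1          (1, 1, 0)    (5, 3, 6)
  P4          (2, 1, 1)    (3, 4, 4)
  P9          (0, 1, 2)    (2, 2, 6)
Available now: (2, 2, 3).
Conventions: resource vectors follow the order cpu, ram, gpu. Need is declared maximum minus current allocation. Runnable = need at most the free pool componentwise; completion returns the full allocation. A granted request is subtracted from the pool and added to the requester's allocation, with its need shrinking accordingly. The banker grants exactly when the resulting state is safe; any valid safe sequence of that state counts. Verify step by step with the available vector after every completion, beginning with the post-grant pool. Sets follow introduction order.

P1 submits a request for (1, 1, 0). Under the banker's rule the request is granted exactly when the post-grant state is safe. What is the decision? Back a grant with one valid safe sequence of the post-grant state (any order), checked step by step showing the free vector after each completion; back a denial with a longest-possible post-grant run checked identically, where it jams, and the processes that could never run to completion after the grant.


DENY: after the grant no complete ordering would exist.
Key observation: after P8, P9 the pool peaks at (2, 2, 7), and each blocked process is short somewhere: P1 on cpu; P4 on ram.
Pretend the grant happened; the run P8, P9 goes as far as possible. Step-by-step check:
  pool = (1, 1, 3)
  P8 needs (1, 1, 1) <= (1, 1, 3) -> finishes; pool += (1, 0, 2) = (2, 1, 5)
  P9 needs (2, 1, 4) <= (2, 1, 5) -> finishes; pool += (0, 1, 2) = (2, 2, 7)
  P1 still needs (3, 1, 6) but only (2, 2, 7) is free — short on cpu
  P4 still needs (1, 3, 3) but only (2, 2, 7) is free — short on ram
Post-grant, the permanently blocked set is P1 and P4.


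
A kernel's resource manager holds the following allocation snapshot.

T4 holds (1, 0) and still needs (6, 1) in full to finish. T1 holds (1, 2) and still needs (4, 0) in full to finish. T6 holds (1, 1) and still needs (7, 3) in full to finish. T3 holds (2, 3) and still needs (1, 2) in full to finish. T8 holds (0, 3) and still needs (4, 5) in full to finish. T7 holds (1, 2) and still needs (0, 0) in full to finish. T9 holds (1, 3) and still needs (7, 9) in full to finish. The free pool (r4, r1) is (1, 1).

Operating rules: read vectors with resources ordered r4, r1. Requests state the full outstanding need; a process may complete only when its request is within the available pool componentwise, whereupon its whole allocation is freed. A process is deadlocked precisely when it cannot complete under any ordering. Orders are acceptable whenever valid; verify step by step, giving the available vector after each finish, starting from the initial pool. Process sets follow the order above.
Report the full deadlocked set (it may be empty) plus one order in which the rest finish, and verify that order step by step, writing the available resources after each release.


The deadlocked set is T4, T6 and T9.
Key observation: the pool after T7, T3, T1, T8 is (5, 11); every surviving request exceeds it in r4, so progress ends there.
A valid finishing order for the others: T7, T3, T1, T8. Verifying each step:
  pool = (1, 1)
  T7: need (0, 0) fits (1, 1); releases (1, 2), pool now (2, 3)
  T3: need (1, 2) fits (2, 3); releases (2, 3), pool now (4, 6)
  T1: need (4, 0) fits (4, 6); releases (1, 2), pool now (5, 8)
  T8: need (4, 5) fits (5, 8); releases (0, 3), pool now (5, 11)
The stuck group stays short no matter what:
  T4 still needs (6, 1) but only (5, 11) is free — short on r4
  T6 still needs (7, 3) but only (5, 11) is free — short on r4
  T9 still needs (7, 9) but only (5, 11) is free — short on r4
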